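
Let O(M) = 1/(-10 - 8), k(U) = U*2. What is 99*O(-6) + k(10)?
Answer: 29/2 ≈ 14.500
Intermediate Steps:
k(U) = 2*U
O(M) = -1/18 (O(M) = 1/(-18) = -1/18)
99*O(-6) + k(10) = 99*(-1/18) + 2*10 = -11/2 + 20 = 29/2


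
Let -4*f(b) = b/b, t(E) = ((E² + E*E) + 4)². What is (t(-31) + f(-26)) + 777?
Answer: 14841011/4 ≈ 3.7103e+6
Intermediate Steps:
t(E) = (4 + 2*E²)² (t(E) = ((E² + E²) + 4)² = (2*E² + 4)² = (4 + 2*E²)²)
f(b) = -¼ (f(b) = -b/(4*b) = -¼*1 = -¼)
(t(-31) + f(-26)) + 777 = (4*(2 + (-31)²)² - ¼) + 777 = (4*(2 + 961)² - ¼) + 777 = (4*963² - ¼) + 777 = (4*927369 - ¼) + 777 = (3709476 - ¼) + 777 = 14837903/4 + 777 = 14841011/4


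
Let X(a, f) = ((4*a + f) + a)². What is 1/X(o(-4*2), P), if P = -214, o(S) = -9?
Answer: 1/67081 ≈ 1.4907e-5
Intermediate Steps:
X(a, f) = (f + 5*a)² (X(a, f) = ((f + 4*a) + a)² = (f + 5*a)²)
1/X(o(-4*2), P) = 1/((-214 + 5*(-9))²) = 1/((-214 - 45)²) = 1/((-259)²) = 1/67081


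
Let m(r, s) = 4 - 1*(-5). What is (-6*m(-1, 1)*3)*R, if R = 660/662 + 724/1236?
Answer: -8741574/34093 ≈ -256.40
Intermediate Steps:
R = 161881/102279 (R = 660*(1/662) + 724*(1/1236) = 330/331 + 181/309 = 161881/102279 ≈ 1.5827)
m(r, s) = 9 (m(r, s) = 4 + 5 = 9)
(-6*m(-1, 1)*3)*R = (-6*9*3)*(161881/102279) = -54*3*(161881/102279) = -162*161881/102279 = -8741574/34093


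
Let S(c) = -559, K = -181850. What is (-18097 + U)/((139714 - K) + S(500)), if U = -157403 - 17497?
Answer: -192997/321005 ≈ -0.60123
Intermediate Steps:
U = -174900
(-18097 + U)/((139714 - K) + S(500)) = (-18097 - 174900)/((139714 - 1*(-181850)) - 559) = -192997/((139714 + 181850) - 559) = -192997/(321564 - 559) = -192997/321005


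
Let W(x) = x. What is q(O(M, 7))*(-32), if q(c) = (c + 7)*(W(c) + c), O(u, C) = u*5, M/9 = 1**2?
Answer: -149760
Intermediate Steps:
M = 9 (M = 9*1**2 = 9*1 = 9)
O(u, C) = 5*u
q(c) = 2*c*(7 + c) (q(c) = (c + 7)*(c + c) = (7 + c)*(2*c) = 2*c*(7 + c))
q(O(M, 7))*(-32) = (2*(5*9)*(7 + 5*9))*(-32) = (2*45*(7 + 45))*(-32) = (2*45*52)*(-32) = 4680*(-32) = -149760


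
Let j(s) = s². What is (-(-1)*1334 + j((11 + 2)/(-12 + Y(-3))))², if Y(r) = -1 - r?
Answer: 17840677761/10000 ≈ 1.7841e+6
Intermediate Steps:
(-(-1)*1334 + j((11 + 2)/(-12 + Y(-3))))² = (-(-1)*1334 + ((11 + 2)/(-12 + (-1 - 1*(-3))))²)² = (-1*(-1334) + (13/(-12 + (-1 + 3)))²)² = (1334 + (13/(-12 + 2))²)² = (1334 + (13/(-10))²)² = (1334 + (13*(-⅒))²)² = (1334 + (-13/10)²)² = (1334 + 169/100)² = (133569/100)² = 17840677761/10000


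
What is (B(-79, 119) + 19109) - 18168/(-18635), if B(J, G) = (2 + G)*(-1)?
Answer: 353859548/18635 ≈ 18989.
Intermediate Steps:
B(J, G) = -2 - G
(B(-79, 119) + 19109) - 18168/(-18635) = ((-2 - 1*119) + 19109) - 18168/(-18635) = ((-2 - 119) + 19109) - 18168*(-1/18635) = (-121 + 19109) + 18168/18635 = 18988 + 18168/18635 = 353859548/18635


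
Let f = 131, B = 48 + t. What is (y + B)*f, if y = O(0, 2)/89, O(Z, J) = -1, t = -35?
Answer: 151436/89 ≈ 1701.5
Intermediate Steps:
B = 13 (B = 48 - 35 = 13)
y = -1/89 ≈ -0.011236
(y + B)*f = (-1/89 + 13)*131 = (1156/89)*131 = 151436/89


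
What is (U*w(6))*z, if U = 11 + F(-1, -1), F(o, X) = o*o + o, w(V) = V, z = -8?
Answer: -528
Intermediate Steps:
F(o, X) = o + o**2 (F(o, X) = o**2 + o = o + o**2)
U = 11 (U = 11 - (1 - 1) = 11 - 1*0 = 11 + 0 = 11)
(U*w(6))*z = (11*6)*(-8) = 66*(-8) = -528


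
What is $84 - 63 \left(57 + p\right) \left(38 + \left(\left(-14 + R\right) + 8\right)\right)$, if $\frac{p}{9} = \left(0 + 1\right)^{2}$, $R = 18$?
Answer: $-207816$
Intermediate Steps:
$p = 9$ ($p = 9 \left(0 + 1\right)^{2} = 9 \cdot 1^{2} = 9 \cdot 1 = 9$)
$84 - 63 \left(57 + p\right) \left(38 + \left(\left(-14 + R\right) + 8\right)\right) = 84 - 63 \left(57 + 9\right) \left(38 + \left(\left(-14 + 18\right) + 8\right)\right) = 84 - 63 \cdot 66 \left(38 + \left(4 + 8\right)\right) = 84 - 63 \cdot 66 \left(38 + 12\right) = 84 - 63 \cdot 66 \cdot 50 = 84 - 207900 = -207816$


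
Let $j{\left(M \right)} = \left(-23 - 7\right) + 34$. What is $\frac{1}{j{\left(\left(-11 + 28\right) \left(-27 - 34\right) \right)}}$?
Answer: $\frac{1}{4} \approx 0.25$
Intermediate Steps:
$j{\left(M \right)} = 4$ ($j{\left(M \right)} = -30 + 34 = 4$)
$\frac{1}{j{\left(\left(-11 + 28\right) \left(-27 - 34\right) \right)}} = \frac{1}{4}$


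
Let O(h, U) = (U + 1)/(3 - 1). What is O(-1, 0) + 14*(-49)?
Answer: -1371/2 ≈ -685.50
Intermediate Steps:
O(h, U) = ½ + U/2 (O(h, U) = (1 + U)/2 = (1 + U)*(½) = ½ + U/2)
O(-1, 0) + 14*(-49) = (½ + (½)*0) + 14*(-49) = (½ + 0) - 686 = ½ - 686 = -1371/2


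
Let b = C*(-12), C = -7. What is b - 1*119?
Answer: -35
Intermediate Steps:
b = 84 (b = -7*(-12) = 84)
b - 1*119 = 84 - 1*119 = 84 - 119 = -35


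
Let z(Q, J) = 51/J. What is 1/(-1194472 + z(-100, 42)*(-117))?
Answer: -14/16724597 ≈ -8.3709e-7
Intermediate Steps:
1/(-1194472 + z(-100, 42)*(-117)) = 1/(-1194472 + (51/42)*(-117)) = 1/(-1194472 + (51*(1/42))*(-117)) = 1/(-1194472 + (17/14)*(-117)) = 1/(-1194472 - 1989/14) = 1/(-16724597/14) = -14/16724597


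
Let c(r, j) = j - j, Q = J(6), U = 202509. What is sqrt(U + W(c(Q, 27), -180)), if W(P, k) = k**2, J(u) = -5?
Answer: 3*sqrt(26101) ≈ 484.67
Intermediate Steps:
Q = -5
c(r, j) = 0
sqrt(U + W(c(Q, 27), -180)) = sqrt(202509 + (-180)**2) = sqrt(202509 + 32400) = sqrt(234909) = 3*sqrt(26101)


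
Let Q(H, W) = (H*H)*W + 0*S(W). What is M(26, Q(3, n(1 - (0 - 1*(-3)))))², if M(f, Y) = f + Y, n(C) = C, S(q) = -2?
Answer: 64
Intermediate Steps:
Q(H, W) = W*H² (Q(H, W) = (H*H)*W + 0*(-2) = H²*W + 0 = W*H² + 0 = W*H²)
M(f, Y) = Y + f
M(26, Q(3, n(1 - (0 - 1*(-3)))))² = ((1 - (0 - 1*(-3)))*3² + 26)² = ((1 - (0 + 3))*9 + 26)² = ((1 - 1*3)*9 + 26)² = ((1 - 3)*9 + 26)² = (-2*9 + 26)² = (-18 + 26)² = 8² = 64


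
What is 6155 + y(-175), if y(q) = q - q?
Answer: 6155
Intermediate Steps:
y(q) = 0
6155 + y(-175) = 6155 + 0 = 6155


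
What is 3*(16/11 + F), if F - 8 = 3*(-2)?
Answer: 114/11 ≈ 10.364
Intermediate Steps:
F = 2 (F = 8 + 3*(-2) = 8 - 6 = 2)
3*(16/11 + F) = 3*(16/11 + 2) = 3*(38/11) = 114/11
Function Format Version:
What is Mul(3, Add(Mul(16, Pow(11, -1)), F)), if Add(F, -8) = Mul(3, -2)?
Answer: Rational(114, 11) ≈ 10.364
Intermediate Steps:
F = 2 (F = Add(8, Mul(3, -2)) = Add(8, -6) = 2)
Mul(3, Add(Mul(16, Pow(11, -1)), F)) = Mul(3, Add(Mul(16, Pow(11, -1)), 2)) = Mul(3, Add(Mul(16, Rational(1, 11)), 2)) = Mul(3, Add(Rational(16, 11), 2)) = Mul(3, Rational(38, 11)) = Rational(114, 11)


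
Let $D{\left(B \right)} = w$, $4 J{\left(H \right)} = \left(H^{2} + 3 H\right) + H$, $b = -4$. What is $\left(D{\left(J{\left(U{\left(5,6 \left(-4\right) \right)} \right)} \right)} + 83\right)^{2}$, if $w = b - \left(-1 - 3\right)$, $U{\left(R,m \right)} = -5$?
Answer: $6889$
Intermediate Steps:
$J{\left(H \right)} = H + \frac{H^{2}}{4}$ ($J{\left(H \right)} = \frac{\left(H^{2} + 3 H\right) + H}{4} = \frac{H^{2} + 4 H}{4} = H + \frac{H^{2}}{4}$)
$w = 0$ ($w = -4 - \left(-1 - 3\right) = -4 - -4 = -4 + 4 = 0$)
$D{\left(B \right)} = 0$
$\left(D{\left(J{\left(U{\left(5,6 \left(-4\right) \right)} \right)} \right)} + 83\right)^{2} = \left(0 + 83\right)^{2} = 83^{2} = 6889$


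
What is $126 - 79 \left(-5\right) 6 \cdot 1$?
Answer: $2496$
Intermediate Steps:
$126 - 79 \left(-5\right) 6 \cdot 1 = 126 - 79 \left(\left(-30\right) 1\right) = 126 - -2370 = 126 + 2370 = 2496$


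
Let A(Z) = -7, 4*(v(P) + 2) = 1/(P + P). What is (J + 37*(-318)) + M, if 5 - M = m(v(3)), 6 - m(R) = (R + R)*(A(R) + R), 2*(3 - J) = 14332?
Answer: -5441735/288 ≈ -18895.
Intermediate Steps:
v(P) = -2 + 1/(8*P) (v(P) = -2 + 1/(4*(P + P)) = -2 + 1/(4*((2*P))) = -2 + (1/(2*P))/4 = -2 + 1/(8*P))
J = -7163 (J = 3 - 1/2*14332 = 3 - 7166 = -7163)
m(R) = 6 - 2*R*(-7 + R) (m(R) = 6 - (R + R)*(-7 + R) = 6 - 2*R*(-7 + R))
M = 9817/288 (M = 5 - (6 - 2*(-2 + (1/8)/3)**2 + 14*(-2 + (1/8)/3)) = 5 - (6 - 2*(-2 + (1/8)*(1/3))**2 + 14*(-2 + (1/8)*(1/3))) = 5 - (6 - 2*(-2 + 1/24)**2 + 14*(-2 + 1/24)) = 5 - (6 - 2*(-47/24)**2 + 14*(-47/24)) = 5 - (6 - 2*2209/576 - 329/12) = 5 - (6 - 2209/288 - 329/12) = 5 - 1*(-8377/288) = 5 + 8377/288 = 9817/288 ≈ 34.087)
(J + 37*(-318)) + M = (-7163 + 37*(-318)) + 9817/288 = (-7163 - 11766) + 9817/288 = -18929 + 9817/288 = -5441735/288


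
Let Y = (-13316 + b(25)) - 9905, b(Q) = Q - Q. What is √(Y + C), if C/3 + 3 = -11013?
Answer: I*√56269 ≈ 237.21*I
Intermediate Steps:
b(Q) = 0
C = -33048 (C = -9 + 3*(-11013) = -9 - 33039 = -33048)
Y = -23221 (Y = (-13316 + 0) - 9905 = -13316 - 9905 = -23221)
√(Y + C) = √(-23221 - 33048) = √(-56269) = I*√56269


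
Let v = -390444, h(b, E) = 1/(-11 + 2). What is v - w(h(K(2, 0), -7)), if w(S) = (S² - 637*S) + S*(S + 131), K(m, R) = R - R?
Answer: -31630520/81 ≈ -3.9050e+5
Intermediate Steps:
K(m, R) = 0
h(b, E) = -⅑ (h(b, E) = 1/(-9) = -⅑)
w(S) = S² - 637*S + S*(131 + S) (w(S) = (S² - 637*S) + S*(131 + S) = S² - 637*S + S*(131 + S))
v - w(h(K(2, 0), -7)) = -390444 - 2*(-1)*(-253 - ⅑)/9 = -390444 - 2*(-1)*(-2278)/(9*9) = -390444 - 1*4556/81 = -390444 - 4556/81 = -31630520/81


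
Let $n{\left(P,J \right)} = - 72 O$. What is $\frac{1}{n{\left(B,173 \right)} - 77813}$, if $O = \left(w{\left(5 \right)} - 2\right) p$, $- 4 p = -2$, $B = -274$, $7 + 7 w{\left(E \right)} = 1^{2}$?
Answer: $- \frac{7}{543971} \approx -1.2868 \cdot 10^{-5}$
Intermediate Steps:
$w{\left(E \right)} = - \frac{6}{7}$ ($w{\left(E \right)} = -1 + \frac{1^{2}}{7} = -1 + \frac{1}{7} \cdot 1 = -1 + \frac{1}{7} = - \frac{6}{7}$)
$p = \frac{1}{2}$ ($p = \left(- \frac{1}{4}\right) \left(-2\right) = \frac{1}{2} \approx 0.5$)
$O = - \frac{10}{7}$ ($O = \left(- \frac{6}{7} - 2\right) \frac{1}{2} = \left(- \frac{20}{7}\right) \frac{1}{2} = - \frac{10}{7} \approx -1.4286$)
$n{\left(P,J \right)} = \frac{720}{7}$ ($n{\left(P,J \right)} = \left(-72\right) \left(- \frac{10}{7}\right) = \frac{720}{7}$)
$\frac{1}{n{\left(B,173 \right)} - 77813} = \frac{1}{\frac{720}{7} - 77813} = \frac{1}{- \frac{543971}{7}} = - \frac{7}{543971}$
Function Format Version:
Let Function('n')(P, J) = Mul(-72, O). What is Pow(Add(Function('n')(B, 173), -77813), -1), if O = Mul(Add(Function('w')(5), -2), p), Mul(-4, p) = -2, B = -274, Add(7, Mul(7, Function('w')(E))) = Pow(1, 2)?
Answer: Rational(-7, 543971) ≈ -1.2868e-5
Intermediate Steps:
Function('w')(E) = Rational(-6, 7) (Function('w')(E) = Add(-1, Mul(Rational(1, 7), Pow(1, 2))) = Add(-1, Mul(Rational(1, 7), 1)) = Add(-1, Rational(1, 7)) = Rational(-6, 7))
p = Rational(1, 2) (p = Mul(Rational(-1, 4), -2) = Rational(1, 2) ≈ 0.50000)
O = Rational(-10, 7) (O = Mul(Add(Rational(-6, 7), -2), Rational(1, 2)) = Mul(Rational(-20, 7), Rational(1, 2)) = Rational(-10, 7) ≈ -1.4286)
Function('n')(P, J) = Rational(720, 7) (Function('n')(P, J) = Mul(-72, Rational(-10, 7)) = Rational(720, 7))
Pow(Add(Function('n')(B, 173), -77813), -1) = Pow(Add(Rational(720, 7), -77813), -1) = Pow(Rational(-543971, 7), -1) = Rational(-7, 543971)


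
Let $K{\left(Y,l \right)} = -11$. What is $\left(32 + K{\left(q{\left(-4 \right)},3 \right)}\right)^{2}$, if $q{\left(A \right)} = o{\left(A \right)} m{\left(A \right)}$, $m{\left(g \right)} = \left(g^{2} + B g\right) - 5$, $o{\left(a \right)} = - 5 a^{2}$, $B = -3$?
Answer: $441$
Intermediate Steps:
$m{\left(g \right)} = -5 + g^{2} - 3 g$ ($m{\left(g \right)} = \left(g^{2} - 3 g\right) - 5 = -5 + g^{2} - 3 g$)
$q{\left(A \right)} = - 5 A^{2} \left(-5 + A^{2} - 3 A\right)$
$\left(32 + K{\left(q{\left(-4 \right)},3 \right)}\right)^{2} = \left(32 - 11\right)^{2} = 21^{2} = 441$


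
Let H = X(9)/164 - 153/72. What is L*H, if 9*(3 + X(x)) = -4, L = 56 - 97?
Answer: 6335/72 ≈ 87.986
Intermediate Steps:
L = -41
X(x) = -31/9 (X(x) = -3 + (⅑)*(-4) = -3 - 4/9 = -31/9)
H = -6335/2952 (H = -31/9/164 - 153/72 = -31/9*1/164 - 153*1/72 = -31/1476 - 17/8 = -6335/2952 ≈ -2.1460)
L*H = -41*(-6335/2952) = 6335/72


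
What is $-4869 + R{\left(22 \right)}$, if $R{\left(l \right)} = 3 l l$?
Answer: $-3417$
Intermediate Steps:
$R{\left(l \right)} = 3 l^{2}$
$-4869 + R{\left(22 \right)} = -4869 + 3 \cdot 22^{2} = -4869 + 3 \cdot 484 = -4869 + 1452 = -3417$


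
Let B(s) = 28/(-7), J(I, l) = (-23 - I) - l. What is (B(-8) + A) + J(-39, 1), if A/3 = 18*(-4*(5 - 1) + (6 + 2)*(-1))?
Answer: -1285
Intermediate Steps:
J(I, l) = -23 - I - l
B(s) = -4 (B(s) = 28*(-⅐) = -4)
A = -1296 (A = 3*(18*(-4*(5 - 1) + (6 + 2)*(-1))) = 3*(18*(-4*4 + 8*(-1))) = 3*(18*(-16 - 8)) = 3*(18*(-24)) = 3*(-432) = -1296)
(B(-8) + A) + J(-39, 1) = (-4 - 1296) + (-23 - 1*(-39) - 1*1) = -1300 + (-23 + 39 - 1) = -1300 + 15 = -1285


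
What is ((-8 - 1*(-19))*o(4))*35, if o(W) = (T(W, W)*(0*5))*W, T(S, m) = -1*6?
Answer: 0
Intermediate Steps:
T(S, m) = -6
o(W) = 0 (o(W) = (-0*5)*W = (-6*0)*W = 0*W = 0)
((-8 - 1*(-19))*o(4))*35 = ((-8 - 1*(-19))*0)*35 = ((-8 + 19)*0)*35 = (11*0)*35 = 0*35 = 0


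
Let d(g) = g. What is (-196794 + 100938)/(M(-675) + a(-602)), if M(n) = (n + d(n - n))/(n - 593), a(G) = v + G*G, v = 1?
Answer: -121545408/459530215 ≈ -0.26450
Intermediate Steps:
a(G) = 1 + G² (a(G) = 1 + G*G = 1 + G²)
M(n) = n/(-593 + n) (M(n) = (n + (n - n))/(n - 593) = (n + 0)/(-593 + n) = n/(-593 + n))
(-196794 + 100938)/(M(-675) + a(-602)) = (-196794 + 100938)/(-675/(-593 - 675) + (1 + (-602)²)) = -95856/(-675/(-1268) + (1 + 362404)) = -95856/(-675*(-1/1268) + 362405) = -95856/(675/1268 + 362405) = -95856/459530215/1268 = -95856*1268/459530215 = -121545408/459530215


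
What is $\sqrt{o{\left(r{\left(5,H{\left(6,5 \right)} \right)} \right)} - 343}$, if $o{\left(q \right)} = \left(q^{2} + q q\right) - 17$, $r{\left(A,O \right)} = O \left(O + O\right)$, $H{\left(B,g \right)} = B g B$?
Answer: $6 \sqrt{233279990} \approx 91641.0$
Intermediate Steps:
$H{\left(B,g \right)} = g B^{2}$
$r{\left(A,O \right)} = 2 O^{2}$ ($r{\left(A,O \right)} = O 2 O = 2 O^{2}$)
$o{\left(q \right)} = -17 + 2 q^{2}$ ($o{\left(q \right)} = \left(q^{2} + q^{2}\right) - 17 = 2 q^{2} - 17 = -17 + 2 q^{2}$)
$\sqrt{o{\left(r{\left(5,H{\left(6,5 \right)} \right)} \right)} - 343} = \sqrt{\left(-17 + 2 \left(2 \left(5 \cdot 6^{2}\right)^{2}\right)^{2}\right) - 343} = \sqrt{\left(-17 + 2 \left(2 \left(5 \cdot 36\right)^{2}\right)^{2}\right) - 343} = \sqrt{\left(-17 + 2 \left(2 \cdot 180^{2}\right)^{2}\right) - 343} = \sqrt{\left(-17 + 2 \left(2 \cdot 32400\right)^{2}\right) - 343} = \sqrt{\left(-17 + 2 \cdot 64800^{2}\right) - 343} = \sqrt{\left(-17 + 2 \cdot 4199040000\right) - 343} = \sqrt{\left(-17 + 8398080000\right) - 343} = \sqrt{8398079983 - 343} = \sqrt{8398079640} = 6 \sqrt{233279990}$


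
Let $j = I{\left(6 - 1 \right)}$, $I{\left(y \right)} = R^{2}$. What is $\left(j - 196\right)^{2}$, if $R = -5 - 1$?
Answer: $25600$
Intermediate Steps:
$R = -6$
$I{\left(y \right)} = 36$ ($I{\left(y \right)} = \left(-6\right)^{2} = 36$)
$j = 36$
$\left(j - 196\right)^{2} = \left(36 - 196\right)^{2} = \left(-160\right)^{2} = 25600$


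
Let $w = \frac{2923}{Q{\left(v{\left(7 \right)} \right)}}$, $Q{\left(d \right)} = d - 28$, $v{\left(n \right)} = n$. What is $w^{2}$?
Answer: $\frac{8543929}{441} \approx 19374.0$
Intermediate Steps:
$Q{\left(d \right)} = -28 + d$ ($Q{\left(d \right)} = d - 28 = -28 + d$)
$w = - \frac{2923}{21}$ ($w = \frac{2923}{-28 + 7} = \frac{2923}{-21} = 2923 \left(- \frac{1}{21}\right) = - \frac{2923}{21} \approx -139.19$)
$w^{2} = \left(- \frac{2923}{21}\right)^{2} = \frac{8543929}{441}$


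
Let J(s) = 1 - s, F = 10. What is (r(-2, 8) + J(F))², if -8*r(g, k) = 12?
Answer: 441/4 ≈ 110.25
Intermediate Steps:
r(g, k) = -3/2 (r(g, k) = -⅛*12 = -3/2)
(r(-2, 8) + J(F))² = (-3/2 + (1 - 1*10))² = (-3/2 + (1 - 10))² = (-3/2 - 9)² = (-21/2)² = 441/4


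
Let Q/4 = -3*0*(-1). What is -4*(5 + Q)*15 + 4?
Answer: -296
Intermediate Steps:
Q = 0 (Q = 4*(-3*0*(-1)) = 4*(0*(-1)) = 4*0 = 0)
-4*(5 + Q)*15 + 4 = -4*(5 + 0)*15 + 4 = -4*5*15 + 4 = -20*15 + 4 = -300 + 4 = -296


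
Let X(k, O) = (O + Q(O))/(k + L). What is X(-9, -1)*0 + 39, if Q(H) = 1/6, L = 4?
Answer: 39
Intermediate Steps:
Q(H) = ⅙
X(k, O) = (⅙ + O)/(4 + k) (X(k, O) = (O + ⅙)/(k + 4) = (⅙ + O)/(4 + k))
X(-9, -1)*0 + 39 = ((⅙ - 1)/(4 - 9))*0 + 39 = (-⅚/(-5))*0 + 39 = -⅕*(-⅚)*0 + 39 = (⅙)*0 + 39 = 0 + 39 = 39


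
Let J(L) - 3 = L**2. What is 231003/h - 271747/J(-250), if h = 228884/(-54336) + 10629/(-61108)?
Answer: -428077149920384537/8127723156629 ≈ -52669.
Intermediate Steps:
J(L) = 3 + L**2
h = -910261301/207522768 (h = 228884*(-1/54336) + 10629*(-1/61108) = -57221/13584 - 10629/61108 = -910261301/207522768 ≈ -4.3863)
231003/h - 271747/J(-250) = 231003/(-910261301/207522768) - 271747/(3 + (-250)**2) = 231003*(-207522768/910261301) - 271747/(3 + 62500) = -47938381976304/910261301 - 271747/62503 = -47938381976304/910261301 - 271747*1/62503 = -47938381976304/910261301 - 38821/8929 = -428077149920384537/8127723156629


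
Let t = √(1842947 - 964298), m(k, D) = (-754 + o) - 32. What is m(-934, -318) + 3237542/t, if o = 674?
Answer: -112 + 3237542*√878649/878649 ≈ 3341.9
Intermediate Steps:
m(k, D) = -112 (m(k, D) = (-754 + 674) - 32 = -80 - 32 = -112)
t = √878649 ≈ 937.36
m(-934, -318) + 3237542/t = -112 + 3237542/(√878649) = -112 + 3237542*(√878649/878649) = -112 + 3237542*√878649/878649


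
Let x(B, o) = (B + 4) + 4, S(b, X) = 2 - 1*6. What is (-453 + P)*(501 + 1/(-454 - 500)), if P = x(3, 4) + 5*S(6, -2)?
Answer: -36802381/159 ≈ -2.3146e+5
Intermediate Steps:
S(b, X) = -4 (S(b, X) = 2 - 6 = -4)
x(B, o) = 8 + B (x(B, o) = (4 + B) + 4 = 8 + B)
P = -9 (P = (8 + 3) + 5*(-4) = 11 - 20 = -9)
(-453 + P)*(501 + 1/(-454 - 500)) = (-453 - 9)*(501 + 1/(-454 - 500)) = -462*(501 + 1/(-954)) = -462*(501 - 1/954) = -462*477953/954 = -36802381/159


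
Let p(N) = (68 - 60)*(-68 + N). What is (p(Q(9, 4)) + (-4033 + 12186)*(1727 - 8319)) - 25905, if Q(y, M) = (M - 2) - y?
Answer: -53771081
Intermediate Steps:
Q(y, M) = -2 + M - y (Q(y, M) = (-2 + M) - y = -2 + M - y)
p(N) = -544 + 8*N (p(N) = 8*(-68 + N) = -544 + 8*N)
(p(Q(9, 4)) + (-4033 + 12186)*(1727 - 8319)) - 25905 = ((-544 + 8*(-2 + 4 - 1*9)) + (-4033 + 12186)*(1727 - 8319)) - 25905 = ((-544 + 8*(-2 + 4 - 9)) + 8153*(-6592)) - 25905 = ((-544 + 8*(-7)) - 53744576) - 25905 = ((-544 - 56) - 53744576) - 25905 = (-600 - 53744576) - 25905 = -53745176 - 25905 = -53771081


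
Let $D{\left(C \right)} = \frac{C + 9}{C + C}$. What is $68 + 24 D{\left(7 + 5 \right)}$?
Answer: $89$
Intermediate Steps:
$D{\left(C \right)} = \frac{9 + C}{2 C}$
$68 + 24 D{\left(7 + 5 \right)} = 68 + 24 \frac{9 + \left(7 + 5\right)}{2 \left(7 + 5\right)} = 68 + 24 \frac{9 + 12}{2 \cdot 12} = 68 + 24 \cdot \frac{1}{2} \cdot \frac{1}{12} \cdot 21 = 68 + 24 \cdot \frac{7}{8} = 68 + 21 = 89$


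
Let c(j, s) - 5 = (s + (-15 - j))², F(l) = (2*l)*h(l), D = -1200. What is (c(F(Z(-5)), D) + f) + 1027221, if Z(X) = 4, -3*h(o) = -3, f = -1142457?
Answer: 1380498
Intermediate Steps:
h(o) = 1 (h(o) = -⅓*(-3) = 1)
F(l) = 2*l (F(l) = (2*l)*1 = 2*l)
c(j, s) = 5 + (-15 + s - j)² (c(j, s) = 5 + (s + (-15 - j))² = 5 + (-15 + s - j)²)
(c(F(Z(-5)), D) + f) + 1027221 = ((5 + (15 + 2*4 - 1*(-1200))²) - 1142457) + 1027221 = ((5 + (15 + 8 + 1200)²) - 1142457) + 1027221 = ((5 + 1223²) - 1142457) + 1027221 = ((5 + 1495729) - 1142457) + 1027221 = (1495734 - 1142457) + 1027221 = 353277 + 1027221 = 1380498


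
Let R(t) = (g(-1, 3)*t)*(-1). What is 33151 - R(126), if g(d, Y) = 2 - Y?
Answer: 33025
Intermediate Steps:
R(t) = t (R(t) = ((2 - 1*3)*t)*(-1) = ((2 - 3)*t)*(-1) = -t*(-1) = t)
33151 - R(126) = 33151 - 1*126 = 33151 - 126 = 33025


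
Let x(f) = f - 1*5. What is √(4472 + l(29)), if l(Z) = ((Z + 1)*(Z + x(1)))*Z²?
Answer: 17*√2198 ≈ 797.01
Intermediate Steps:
x(f) = -5 + f (x(f) = f - 5 = -5 + f)
l(Z) = Z²*(1 + Z)*(-4 + Z) (l(Z) = ((Z + 1)*(Z + (-5 + 1)))*Z² = ((1 + Z)*(Z - 4))*Z² = ((1 + Z)*(-4 + Z))*Z² = Z²*(1 + Z)*(-4 + Z))
√(4472 + l(29)) = √(4472 + 29²*(-4 + 29² - 3*29)) = √(4472 + 841*(-4 + 841 - 87)) = √(4472 + 841*750) = √(4472 + 630750) = √635222 = 17*√2198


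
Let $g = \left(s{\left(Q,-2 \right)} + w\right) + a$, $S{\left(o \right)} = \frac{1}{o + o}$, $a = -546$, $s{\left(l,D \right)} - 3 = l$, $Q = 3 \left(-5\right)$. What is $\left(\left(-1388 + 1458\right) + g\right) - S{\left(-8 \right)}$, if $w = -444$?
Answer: $- \frac{14911}{16} \approx -931.94$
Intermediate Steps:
$Q = -15$
$s{\left(l,D \right)} = 3 + l$
$S{\left(o \right)} = \frac{1}{2 o}$
$g = -1002$ ($g = \left(\left(3 - 15\right) - 444\right) - 546 = \left(-12 - 444\right) - 546 = -456 - 546 = -1002$)
$\left(\left(-1388 + 1458\right) + g\right) - S{\left(-8 \right)} = \left(\left(-1388 + 1458\right) - 1002\right) - \frac{1}{2 \left(-8\right)} = \left(70 - 1002\right) - \frac{1}{2} \left(- \frac{1}{8}\right) = -932 - - \frac{1}{16} = -932 + \frac{1}{16} = - \frac{14911}{16}$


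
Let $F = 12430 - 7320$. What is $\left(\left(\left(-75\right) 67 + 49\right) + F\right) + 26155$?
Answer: $26289$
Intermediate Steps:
$F = 5110$
$\left(\left(\left(-75\right) 67 + 49\right) + F\right) + 26155 = \left(\left(\left(-75\right) 67 + 49\right) + 5110\right) + 26155 = \left(\left(-5025 + 49\right) + 5110\right) + 26155 = \left(-4976 + 5110\right) + 26155 = 134 + 26155 = 26289$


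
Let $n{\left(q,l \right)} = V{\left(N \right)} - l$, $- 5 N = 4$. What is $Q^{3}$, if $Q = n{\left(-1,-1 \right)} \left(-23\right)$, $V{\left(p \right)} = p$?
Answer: $- \frac{12167}{125} \approx -97.336$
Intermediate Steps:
$N = - \frac{4}{5}$ ($N = \left(- \frac{1}{5}\right) 4 = - \frac{4}{5} \approx -0.8$)
$n{\left(q,l \right)} = - \frac{4}{5} - l$
$Q = - \frac{23}{5}$ ($Q = \left(- \frac{4}{5} - -1\right) \left(-23\right) = \left(- \frac{4}{5} + 1\right) \left(-23\right) = \frac{1}{5} \left(-23\right) = - \frac{23}{5} \approx -4.6$)
$Q^{3} = \left(- \frac{23}{5}\right)^{3} = - \frac{12167}{125}$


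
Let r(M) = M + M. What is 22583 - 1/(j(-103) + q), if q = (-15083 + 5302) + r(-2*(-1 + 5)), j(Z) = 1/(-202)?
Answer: 44691644287/1978995 ≈ 22583.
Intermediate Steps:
r(M) = 2*M
j(Z) = -1/202
q = -9797 (q = (-15083 + 5302) + 2*(-2*(-1 + 5)) = -9781 + 2*(-2*4) = -9781 + 2*(-8) = -9781 - 16 = -9797)
22583 - 1/(j(-103) + q) = 22583 - 1/(-1/202 - 9797) = 22583 - 1/(-1978995/202) = 22583 - 1*(-202/1978995) = 22583 + 202/1978995 = 44691644287/1978995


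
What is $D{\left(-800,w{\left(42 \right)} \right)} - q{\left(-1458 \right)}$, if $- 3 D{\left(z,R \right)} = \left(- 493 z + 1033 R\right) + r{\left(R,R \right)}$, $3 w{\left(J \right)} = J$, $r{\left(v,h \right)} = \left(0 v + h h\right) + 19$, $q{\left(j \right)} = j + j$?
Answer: $-133443$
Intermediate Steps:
$q{\left(j \right)} = 2 j$
$r{\left(v,h \right)} = 19 + h^{2}$ ($r{\left(v,h \right)} = \left(0 + h^{2}\right) + 19 = h^{2} + 19 = 19 + h^{2}$)
$w{\left(J \right)} = \frac{J}{3}$
$D{\left(z,R \right)} = - \frac{19}{3} - \frac{1033 R}{3} - \frac{R^{2}}{3} + \frac{493 z}{3}$ ($D{\left(z,R \right)} = - \frac{\left(- 493 z + 1033 R\right) + \left(19 + R^{2}\right)}{3} = - \frac{19 + R^{2} - 493 z + 1033 R}{3} = - \frac{19}{3} - \frac{1033 R}{3} - \frac{R^{2}}{3} + \frac{493 z}{3}$)
$D{\left(-800,w{\left(42 \right)} \right)} - q{\left(-1458 \right)} = \left(- \frac{19}{3} - \frac{1033 \cdot \frac{1}{3} \cdot 42}{3} - \frac{\left(\frac{1}{3} \cdot 42\right)^{2}}{3} + \frac{493}{3} \left(-800\right)\right) - 2 \left(-1458\right) = \left(- \frac{19}{3} - \frac{14462}{3} - \frac{14^{2}}{3} - \frac{394400}{3}\right) - -2916 = \left(- \frac{19}{3} - \frac{14462}{3} - \frac{196}{3} - \frac{394400}{3}\right) + 2916 = -136359 + 2916 = -133443$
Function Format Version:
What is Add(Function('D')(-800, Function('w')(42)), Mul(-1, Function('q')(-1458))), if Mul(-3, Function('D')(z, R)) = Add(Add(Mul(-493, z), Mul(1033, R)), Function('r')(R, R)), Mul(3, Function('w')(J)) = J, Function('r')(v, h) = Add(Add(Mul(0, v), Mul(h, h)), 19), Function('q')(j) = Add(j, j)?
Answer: -133443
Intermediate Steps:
Function('q')(j) = Mul(2, j)
Function('r')(v, h) = Add(19, Pow(h, 2)) (Function('r')(v, h) = Add(Add(0, Pow(h, 2)), 19) = Add(Pow(h, 2), 19) = Add(19, Pow(h, 2)))
Function('w')(J) = Mul(Rational(1, 3), J)
Function('D')(z, R) = Add(Rational(-19, 3), Mul(Rational(-1033, 3), R), Mul(Rational(-1, 3), Pow(R, 2)), Mul(Rational(493, 3), z)) (Function('D')(z, R) = Mul(Rational(-1, 3), Add(Add(Mul(-493, z), Mul(1033, R)), Add(19, Pow(R, 2)))) = Mul(Rational(-1, 3), Add(19, Pow(R, 2), Mul(-493, z), Mul(1033, R))) = Add(Rational(-19, 3), Mul(Rational(-1033, 3), R), Mul(Rational(-1, 3), Pow(R, 2)), Mul(Rational(493, 3), z)))
Add(Function('D')(-800, Function('w')(42)), Mul(-1, Function('q')(-1458))) = Add(Add(Rational(-19, 3), Mul(Rational(-1033, 3), Mul(Rational(1, 3), 42)), Mul(Rational(-1, 3), Pow(Mul(Rational(1, 3), 42), 2)), Mul(Rational(493, 3), -800)), Mul(-1, Mul(2, -1458))) = Add(Add(Rational(-19, 3), Mul(Rational(-1033, 3), 14), Mul(Rational(-1, 3), Pow(14, 2)), Rational(-394400, 3)), Mul(-1, -2916)) = Add(Add(Rational(-19, 3), Rational(-14462, 3), Mul(Rational(-1, 3), 196), Rational(-394400, 3)), 2916) = Add(Add(Rational(-19, 3), Rational(-14462, 3), Rational(-196, 3), Rational(-394400, 3)), 2916) = Add(-136359, 2916) = -133443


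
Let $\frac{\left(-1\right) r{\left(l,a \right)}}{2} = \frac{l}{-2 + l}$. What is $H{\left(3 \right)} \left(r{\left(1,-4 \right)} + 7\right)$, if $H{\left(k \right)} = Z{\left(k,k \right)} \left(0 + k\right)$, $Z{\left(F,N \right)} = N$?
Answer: $81$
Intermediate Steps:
$r{\left(l,a \right)} = - \frac{2 l}{-2 + l}$ ($r{\left(l,a \right)} = - 2 \frac{l}{-2 + l} = - \frac{2 l}{-2 + l}$)
$H{\left(k \right)} = k^{2}$ ($H{\left(k \right)} = k \left(0 + k\right) = k k = k^{2}$)
$H{\left(3 \right)} \left(r{\left(1,-4 \right)} + 7\right) = 3^{2} \left(\left(-2\right) 1 \frac{1}{-2 + 1} + 7\right) = 9 \left(\left(-2\right) 1 \frac{1}{-1} + 7\right) = 9 \left(\left(-2\right) 1 \left(-1\right) + 7\right) = 9 \left(2 + 7\right) = 9 \cdot 9 = 81$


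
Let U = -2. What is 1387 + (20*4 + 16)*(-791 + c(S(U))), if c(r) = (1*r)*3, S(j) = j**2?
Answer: -73397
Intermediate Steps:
c(r) = 3*r (c(r) = r*3 = 3*r)
1387 + (20*4 + 16)*(-791 + c(S(U))) = 1387 + (20*4 + 16)*(-791 + 3*(-2)**2) = 1387 + (80 + 16)*(-791 + 3*4) = 1387 + 96*(-791 + 12) = 1387 + 96*(-779) = 1387 - 74784 = -73397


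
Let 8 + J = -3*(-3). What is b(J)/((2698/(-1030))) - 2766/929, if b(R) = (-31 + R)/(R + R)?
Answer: 3445191/1253221 ≈ 2.7491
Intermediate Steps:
J = 1 (J = -8 - 3*(-3) = -8 + 9 = 1)
b(R) = (-31 + R)/(2*R) (b(R) = (-31 + R)/((2*R)) = (-31 + R)*(1/(2*R)) = (-31 + R)/(2*R))
b(J)/((2698/(-1030))) - 2766/929 = ((½)*(-31 + 1)/1)/((2698/(-1030))) - 2766/929 = ((½)*1*(-30))/((2698*(-1/1030))) - 2766*1/929 = -15/(-1349/515) - 2766/929 = -15*(-515/1349) - 2766/929 = 7725/1349 - 2766/929 = 3445191/1253221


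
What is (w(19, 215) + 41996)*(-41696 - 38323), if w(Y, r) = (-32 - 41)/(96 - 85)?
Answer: -36959415777/11 ≈ -3.3599e+9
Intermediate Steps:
w(Y, r) = -73/11
(w(19, 215) + 41996)*(-41696 - 38323) = (-73/11 + 41996)*(-41696 - 38323) = (461883/11)*(-80019) = -36959415777/11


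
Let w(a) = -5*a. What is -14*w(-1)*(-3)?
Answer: 210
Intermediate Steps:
-14*w(-1)*(-3) = -(-70)*(-1)*(-3) = -14*5*(-3) = -70*(-3) = 210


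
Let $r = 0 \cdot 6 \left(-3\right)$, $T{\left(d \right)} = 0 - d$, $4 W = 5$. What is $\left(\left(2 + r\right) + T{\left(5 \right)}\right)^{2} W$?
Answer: $\frac{45}{4} \approx 11.25$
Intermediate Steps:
$W = \frac{5}{4}$ ($W = \frac{1}{4} \cdot 5 = \frac{5}{4} \approx 1.25$)
$T{\left(d \right)} = - d$
$r = 0$ ($r = 0 \left(-3\right) = 0$)
$\left(\left(2 + r\right) + T{\left(5 \right)}\right)^{2} W = \left(\left(2 + 0\right) - 5\right)^{2} \cdot \frac{5}{4} = \left(2 - 5\right)^{2} \cdot \frac{5}{4} = \left(-3\right)^{2} \cdot \frac{5}{4} = 9 \cdot \frac{5}{4} = \frac{45}{4}$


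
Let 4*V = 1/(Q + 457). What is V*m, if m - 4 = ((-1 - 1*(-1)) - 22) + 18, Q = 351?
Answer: 0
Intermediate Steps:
m = 0 (m = 4 + (((-1 - 1*(-1)) - 22) + 18) = 4 + (((-1 + 1) - 22) + 18) = 4 + ((0 - 22) + 18) = 4 + (-22 + 18) = 4 - 4 = 0)
V = 1/3232 (V = 1/(4*(351 + 457)) = (¼)/808 = (¼)*(1/808) = 1/3232 ≈ 0.00030941)
V*m = (1/3232)*0 = 0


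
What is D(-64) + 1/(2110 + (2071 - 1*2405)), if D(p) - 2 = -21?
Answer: -33743/1776 ≈ -18.999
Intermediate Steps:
D(p) = -19 (D(p) = 2 - 21 = -19)
D(-64) + 1/(2110 + (2071 - 1*2405)) = -19 + 1/(2110 + (2071 - 1*2405)) = -19 + 1/(2110 + (2071 - 2405)) = -19 + 1/(2110 - 334) = -19 + 1/1776 = -33743/1776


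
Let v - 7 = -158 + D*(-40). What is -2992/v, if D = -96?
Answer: -176/217 ≈ -0.81106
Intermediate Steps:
v = 3689 (v = 7 + (-158 - 96*(-40)) = 7 + (-158 + 3840) = 7 + 3682 = 3689)
-2992/v = -2992/3689 = -2992*1/3689 = -176/217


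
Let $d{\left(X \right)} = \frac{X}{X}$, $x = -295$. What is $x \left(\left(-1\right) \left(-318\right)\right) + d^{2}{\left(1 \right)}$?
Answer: $-93809$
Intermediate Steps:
$d{\left(X \right)} = 1$
$x \left(\left(-1\right) \left(-318\right)\right) + d^{2}{\left(1 \right)} = - 295 \left(\left(-1\right) \left(-318\right)\right) + 1^{2} = \left(-295\right) 318 + 1 = -93810 + 1 = -93809$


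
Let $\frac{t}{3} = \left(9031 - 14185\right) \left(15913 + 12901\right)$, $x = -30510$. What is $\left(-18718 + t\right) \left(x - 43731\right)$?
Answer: $33077393493426$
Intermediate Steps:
$t = -445522068$ ($t = 3 \left(9031 - 14185\right) \left(15913 + 12901\right) = 3 \left(\left(-5154\right) 28814\right) = 3 \left(-148507356\right) = -445522068$)
$\left(-18718 + t\right) \left(x - 43731\right) = \left(-18718 - 445522068\right) \left(-30510 - 43731\right) = \left(-445540786\right) \left(-74241\right) = 33077393493426$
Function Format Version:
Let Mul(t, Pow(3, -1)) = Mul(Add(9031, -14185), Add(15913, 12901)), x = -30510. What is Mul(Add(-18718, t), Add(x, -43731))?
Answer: 33077393493426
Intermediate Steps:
t = -445522068 (t = Mul(3, Mul(Add(9031, -14185), Add(15913, 12901))) = Mul(3, Mul(-5154, 28814)) = Mul(3, -148507356) = -445522068)
Mul(Add(-18718, t), Add(x, -43731)) = Mul(Add(-18718, -445522068), Add(-30510, -43731)) = Mul(-445540786, -74241) = 33077393493426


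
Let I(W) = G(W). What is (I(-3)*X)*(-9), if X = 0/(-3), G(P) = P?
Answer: 0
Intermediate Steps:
I(W) = W
X = 0 (X = 0*(-⅓) = 0)
(I(-3)*X)*(-9) = -3*0*(-9) = 0*(-9) = 0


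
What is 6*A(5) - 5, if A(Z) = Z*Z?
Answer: 145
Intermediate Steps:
A(Z) = Z**2
6*A(5) - 5 = 6*5**2 - 5 = 6*25 - 5 = 150 - 5 = 145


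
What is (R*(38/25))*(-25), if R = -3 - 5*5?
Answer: 1064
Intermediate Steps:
R = -28 (R = -3 - 25 = -28)
(R*(38/25))*(-25) = -1064/25*(-25) = 1064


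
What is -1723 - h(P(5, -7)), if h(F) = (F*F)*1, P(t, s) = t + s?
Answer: -1727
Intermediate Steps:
P(t, s) = s + t
h(F) = F² (h(F) = F²*1 = F²)
-1723 - h(P(5, -7)) = -1723 - (-7 + 5)² = -1723 - 1*(-2)² = -1723 - 1*4 = -1723 - 4 = -1727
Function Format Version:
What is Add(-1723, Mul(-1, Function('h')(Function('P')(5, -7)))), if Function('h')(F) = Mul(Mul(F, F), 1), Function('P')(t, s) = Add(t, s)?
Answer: -1727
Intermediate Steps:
Function('P')(t, s) = Add(s, t)
Function('h')(F) = Pow(F, 2) (Function('h')(F) = Mul(Pow(F, 2), 1) = Pow(F, 2))
Add(-1723, Mul(-1, Function('h')(Function('P')(5, -7)))) = Add(-1723, Mul(-1, Pow(Add(-7, 5), 2))) = Add(-1723, Mul(-1, Pow(-2, 2))) = Add(-1723, Mul(-1, 4)) = Add(-1723, -4) = -1727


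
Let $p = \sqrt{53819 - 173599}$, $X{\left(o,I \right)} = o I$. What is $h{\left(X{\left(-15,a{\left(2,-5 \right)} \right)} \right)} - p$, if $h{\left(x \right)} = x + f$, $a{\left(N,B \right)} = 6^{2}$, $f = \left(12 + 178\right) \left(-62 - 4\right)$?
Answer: $-13080 - 2 i \sqrt{29945} \approx -13080.0 - 346.09 i$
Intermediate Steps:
$f = -12540$ ($f = 190 \left(-66\right) = -12540$)
$a{\left(N,B \right)} = 36$
$X{\left(o,I \right)} = I o$
$p = 2 i \sqrt{29945}$ ($p = \sqrt{-119780} = 2 i \sqrt{29945} \approx 346.09 i$)
$h{\left(x \right)} = -12540 + x$ ($h{\left(x \right)} = x - 12540 = -12540 + x$)
$h{\left(X{\left(-15,a{\left(2,-5 \right)} \right)} \right)} - p = \left(-12540 + 36 \left(-15\right)\right) - 2 i \sqrt{29945} = \left(-12540 - 540\right) - 2 i \sqrt{29945} = -13080 - 2 i \sqrt{29945}$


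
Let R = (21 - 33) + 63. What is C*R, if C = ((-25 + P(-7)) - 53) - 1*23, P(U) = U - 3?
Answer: -5661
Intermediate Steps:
R = 51 (R = -12 + 63 = 51)
P(U) = -3 + U
C = -111 (C = ((-25 + (-3 - 7)) - 53) - 1*23 = ((-25 - 10) - 53) - 23 = (-35 - 53) - 23 = -88 - 23 = -111)
C*R = -111*51 = -5661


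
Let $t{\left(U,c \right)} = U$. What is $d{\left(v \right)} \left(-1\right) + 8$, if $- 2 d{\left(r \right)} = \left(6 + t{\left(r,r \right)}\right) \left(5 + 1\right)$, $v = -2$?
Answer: $20$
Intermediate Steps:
$d{\left(r \right)} = -18 - 3 r$ ($d{\left(r \right)} = - \frac{\left(6 + r\right) \left(5 + 1\right)}{2} = - \frac{\left(6 + r\right) 6}{2} = - \frac{36 + 6 r}{2} = -18 - 3 r$)
$d{\left(v \right)} \left(-1\right) + 8 = \left(-18 - -6\right) \left(-1\right) + 8 = \left(-18 + 6\right) \left(-1\right) + 8 = \left(-12\right) \left(-1\right) + 8 = 12 + 8 = 20$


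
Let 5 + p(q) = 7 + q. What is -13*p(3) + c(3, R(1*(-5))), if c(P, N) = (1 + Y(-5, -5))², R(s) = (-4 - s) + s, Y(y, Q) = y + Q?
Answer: 16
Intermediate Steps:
Y(y, Q) = Q + y
p(q) = 2 + q (p(q) = -5 + (7 + q) = 2 + q)
R(s) = -4
c(P, N) = 81 (c(P, N) = (1 + (-5 - 5))² = (1 - 10)² = (-9)² = 81)
-13*p(3) + c(3, R(1*(-5))) = -13*(2 + 3) + 81 = -13*5 + 81 = -65 + 81 = 16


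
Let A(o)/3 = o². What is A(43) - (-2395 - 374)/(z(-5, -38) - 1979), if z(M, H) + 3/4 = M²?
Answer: 43360917/7819 ≈ 5545.6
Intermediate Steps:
z(M, H) = -¾ + M²
A(o) = 3*o²
A(43) - (-2395 - 374)/(z(-5, -38) - 1979) = 3*43² - (-2395 - 374)/((-¾ + (-5)²) - 1979) = 3*1849 - (-2769)/((-¾ + 25) - 1979) = 5547 - (-2769)/(97/4 - 1979) = 5547 - (-2769)/(-7819/4) = 5547 - (-2769)*(-4)/7819 = 5547 - 1*11076/7819 = 5547 - 11076/7819 = 43360917/7819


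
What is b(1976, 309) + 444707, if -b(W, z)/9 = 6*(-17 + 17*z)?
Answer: 161963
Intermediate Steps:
b(W, z) = 918 - 918*z (b(W, z) = -54*(-17 + 17*z) = -9*(-102 + 102*z) = 918 - 918*z)
b(1976, 309) + 444707 = (918 - 918*309) + 444707 = (918 - 283662) + 444707 = -282744 + 444707 = 161963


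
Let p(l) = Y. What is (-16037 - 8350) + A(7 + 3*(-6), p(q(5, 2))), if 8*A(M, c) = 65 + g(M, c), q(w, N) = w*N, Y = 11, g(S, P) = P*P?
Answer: -97455/4 ≈ -24364.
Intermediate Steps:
g(S, P) = P²
q(w, N) = N*w
p(l) = 11
A(M, c) = 65/8 + c²/8 (A(M, c) = (65 + c²)/8 = 65/8 + c²/8)
(-16037 - 8350) + A(7 + 3*(-6), p(q(5, 2))) = (-16037 - 8350) + (65/8 + (⅛)*11²) = -24387 + (65/8 + (⅛)*121) = -24387 + (65/8 + 121/8) = -24387 + 93/4 = -97455/4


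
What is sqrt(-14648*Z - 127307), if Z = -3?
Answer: I*sqrt(83363) ≈ 288.73*I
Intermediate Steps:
sqrt(-14648*Z - 127307) = sqrt(-14648*(-3) - 127307) = sqrt(43944 - 127307) = sqrt(-83363) = I*sqrt(83363)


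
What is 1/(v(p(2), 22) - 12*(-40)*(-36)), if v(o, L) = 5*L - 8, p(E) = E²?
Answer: -1/17178 ≈ -5.8214e-5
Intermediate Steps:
v(o, L) = -8 + 5*L
1/(v(p(2), 22) - 12*(-40)*(-36)) = 1/((-8 + 5*22) - 12*(-40)*(-36)) = 1/((-8 + 110) + 480*(-36)) = 1/(102 - 17280) = 1/(-17178) = -1/17178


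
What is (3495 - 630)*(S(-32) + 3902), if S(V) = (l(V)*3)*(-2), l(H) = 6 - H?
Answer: 10526010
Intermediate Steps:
S(V) = -36 + 6*V (S(V) = ((6 - V)*3)*(-2) = (18 - 3*V)*(-2) = -36 + 6*V)
(3495 - 630)*(S(-32) + 3902) = (3495 - 630)*((-36 + 6*(-32)) + 3902) = 2865*((-36 - 192) + 3902) = 2865*(-228 + 3902) = 2865*3674 = 10526010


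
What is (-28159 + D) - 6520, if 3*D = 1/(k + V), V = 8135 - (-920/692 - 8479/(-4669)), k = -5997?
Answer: -179624947230496/5179646127 ≈ -34679.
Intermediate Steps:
V = 6570547498/807737 (V = 8135 - (-920*1/692 - 8479*(-1/4669)) = 8135 - (-230/173 + 8479/4669) = 8135 - 1*392997/807737 = 8135 - 392997/807737 = 6570547498/807737 ≈ 8134.5)
D = 807737/5179646127 (D = 1/(3*(-5997 + 6570547498/807737)) = 1/(3*(1726548709/807737)) = (⅓)*(807737/1726548709) = 807737/5179646127 ≈ 0.00015594)
(-28159 + D) - 6520 = (-28159 + 807737/5179646127) - 6520 = -145853654482456/5179646127 - 6520 = -179624947230496/5179646127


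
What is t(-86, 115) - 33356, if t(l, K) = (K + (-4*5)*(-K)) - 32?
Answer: -30973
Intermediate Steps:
t(l, K) = -32 + 21*K (t(l, K) = (K - (-20)*K) - 32 = (K + 20*K) - 32 = 21*K - 32 = -32 + 21*K)
t(-86, 115) - 33356 = (-32 + 21*115) - 33356 = (-32 + 2415) - 33356 = 2383 - 33356 = -30973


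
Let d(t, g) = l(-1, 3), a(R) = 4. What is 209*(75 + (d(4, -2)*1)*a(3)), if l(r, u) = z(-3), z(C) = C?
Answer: 13167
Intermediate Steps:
l(r, u) = -3
d(t, g) = -3
209*(75 + (d(4, -2)*1)*a(3)) = 209*(75 - 3*1*4) = 209*(75 - 3*4) = 209*(75 - 12) = 209*63 = 13167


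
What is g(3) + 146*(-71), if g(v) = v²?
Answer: -10357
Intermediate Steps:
g(3) + 146*(-71) = 3² + 146*(-71) = 9 - 10366 = -10357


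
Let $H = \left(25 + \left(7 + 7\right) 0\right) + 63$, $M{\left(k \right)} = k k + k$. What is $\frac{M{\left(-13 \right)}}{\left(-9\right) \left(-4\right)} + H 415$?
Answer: $\frac{109573}{3} \approx 36524.0$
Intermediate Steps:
$M{\left(k \right)} = k + k^{2}$ ($M{\left(k \right)} = k^{2} + k = k + k^{2}$)
$H = 88$ ($H = \left(25 + 14 \cdot 0\right) + 63 = \left(25 + 0\right) + 63 = 25 + 63 = 88$)
$\frac{M{\left(-13 \right)}}{\left(-9\right) \left(-4\right)} + H 415 = \frac{\left(-13\right) \left(1 - 13\right)}{\left(-9\right) \left(-4\right)} + 88 \cdot 415 = \frac{\left(-13\right) \left(-12\right)}{36} + 36520 = 156 \cdot \frac{1}{36} + 36520 = \frac{13}{3} + 36520 = \frac{109573}{3}$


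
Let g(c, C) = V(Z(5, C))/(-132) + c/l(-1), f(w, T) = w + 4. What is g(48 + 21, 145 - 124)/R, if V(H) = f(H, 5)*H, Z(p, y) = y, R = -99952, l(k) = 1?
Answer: -2861/4397888 ≈ -0.00065054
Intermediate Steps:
f(w, T) = 4 + w
V(H) = H*(4 + H) (V(H) = (4 + H)*H = H*(4 + H))
g(c, C) = c - C*(4 + C)/132 (g(c, C) = (C*(4 + C))/(-132) + c/1 = (C*(4 + C))*(-1/132) + c*1 = -C*(4 + C)/132 + c = c - C*(4 + C)/132)
g(48 + 21, 145 - 124)/R = ((48 + 21) - (145 - 124)*(4 + (145 - 124))/132)/(-99952) = (69 - 1/132*21*(4 + 21))*(-1/99952) = (69 - 1/132*21*25)*(-1/99952) = (69 - 175/44)*(-1/99952) = (2861/44)*(-1/99952) = -2861/4397888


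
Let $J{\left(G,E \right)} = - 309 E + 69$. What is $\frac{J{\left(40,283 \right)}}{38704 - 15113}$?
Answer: $- \frac{87378}{23591} \approx -3.7039$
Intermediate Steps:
$J{\left(G,E \right)} = 69 - 309 E$
$\frac{J{\left(40,283 \right)}}{38704 - 15113} = \frac{69 - 87447}{38704 - 15113} = - \frac{87378}{23591}$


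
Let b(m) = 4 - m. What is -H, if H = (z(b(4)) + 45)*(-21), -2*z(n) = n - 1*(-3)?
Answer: 1827/2 ≈ 913.50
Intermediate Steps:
z(n) = -3/2 - n/2 (z(n) = -(n - 1*(-3))/2 = -(n + 3)/2 = -(3 + n)/2 = -3/2 - n/2)
H = -1827/2 (H = ((-3/2 - (4 - 1*4)/2) + 45)*(-21) = ((-3/2 - (4 - 4)/2) + 45)*(-21) = ((-3/2 - 1/2*0) + 45)*(-21) = ((-3/2 + 0) + 45)*(-21) = (-3/2 + 45)*(-21) = (87/2)*(-21) = -1827/2 ≈ -913.50)
-H = -1*(-1827/2) = 1827/2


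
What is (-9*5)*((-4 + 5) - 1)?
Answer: 0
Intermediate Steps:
(-9*5)*((-4 + 5) - 1) = -45*(1 - 1) = -45*0 = 0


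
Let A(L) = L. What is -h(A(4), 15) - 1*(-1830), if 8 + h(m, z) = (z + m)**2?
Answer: 1477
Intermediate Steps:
h(m, z) = -8 + (m + z)**2 (h(m, z) = -8 + (z + m)**2 = -8 + (m + z)**2)
-h(A(4), 15) - 1*(-1830) = -(-8 + (4 + 15)**2) - 1*(-1830) = -(-8 + 19**2) + 1830 = -(-8 + 361) + 1830 = -1*353 + 1830 = -353 + 1830 = 1477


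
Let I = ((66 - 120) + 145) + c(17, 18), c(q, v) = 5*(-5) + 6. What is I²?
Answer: 5184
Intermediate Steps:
c(q, v) = -19 (c(q, v) = -25 + 6 = -19)
I = 72 (I = ((66 - 120) + 145) - 19 = (-54 + 145) - 19 = 91 - 19 = 72)
I² = 72² = 5184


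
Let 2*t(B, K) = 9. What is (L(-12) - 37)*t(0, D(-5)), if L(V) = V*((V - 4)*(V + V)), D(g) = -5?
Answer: -41805/2 ≈ -20903.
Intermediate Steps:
t(B, K) = 9/2 (t(B, K) = (½)*9 = 9/2)
L(V) = 2*V²*(-4 + V) (L(V) = V*((-4 + V)*(2*V)) = V*(2*V*(-4 + V)) = 2*V²*(-4 + V))
(L(-12) - 37)*t(0, D(-5)) = (2*(-12)²*(-4 - 12) - 37)*(9/2) = (2*144*(-16) - 37)*(9/2) = (-4608 - 37)*(9/2) = -4645*9/2 = -41805/2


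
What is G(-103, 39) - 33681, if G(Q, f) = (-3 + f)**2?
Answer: -32385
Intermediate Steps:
G(-103, 39) - 33681 = (-3 + 39)**2 - 33681 = 36**2 - 33681 = 1296 - 33681 = -32385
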